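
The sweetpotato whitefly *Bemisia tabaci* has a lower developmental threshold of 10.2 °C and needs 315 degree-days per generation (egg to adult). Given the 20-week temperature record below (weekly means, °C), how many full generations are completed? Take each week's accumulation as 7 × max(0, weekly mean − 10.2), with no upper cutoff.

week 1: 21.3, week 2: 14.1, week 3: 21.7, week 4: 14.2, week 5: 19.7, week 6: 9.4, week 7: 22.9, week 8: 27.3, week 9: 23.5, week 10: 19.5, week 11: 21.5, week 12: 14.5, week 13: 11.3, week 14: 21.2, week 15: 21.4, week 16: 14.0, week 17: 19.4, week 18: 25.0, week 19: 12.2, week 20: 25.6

Weekly DD (7 × max(0, T̄ − 10.2)): 77.7, 27.3, 80.5, 28.0, 66.5, 0.0, 88.9, 119.7, 93.1, 65.1, 79.1, 30.1, 7.7, 77.0, 78.4, 26.6, 64.4, 103.6, 14.0, 107.8.
Season total = 1235.5 DD.
Complete generations = ⌊1235.5 / 315⌋ = 3.

3 generations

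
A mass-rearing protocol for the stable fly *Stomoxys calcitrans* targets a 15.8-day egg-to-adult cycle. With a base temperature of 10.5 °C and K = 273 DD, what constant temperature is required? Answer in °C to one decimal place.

Required daily accumulation = 273 / 15.8 = 17.278 DD/day.
T = T_base + 17.278 = 10.5 + 17.278 = 27.778 ≈ 27.8 °C.

27.8 °C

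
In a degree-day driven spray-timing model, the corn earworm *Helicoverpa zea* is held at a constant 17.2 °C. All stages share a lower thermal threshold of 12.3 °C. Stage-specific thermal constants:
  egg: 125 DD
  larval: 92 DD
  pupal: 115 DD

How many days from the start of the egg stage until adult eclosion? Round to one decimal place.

Daily accumulation at 17.2 °C = 17.2 − 12.3 = 4.9 DD/day.
Total K = 125 + 92 + 115 = 332 DD.
Total duration = 332 / 4.9 = 67.755 ≈ 67.8 days.

67.8 days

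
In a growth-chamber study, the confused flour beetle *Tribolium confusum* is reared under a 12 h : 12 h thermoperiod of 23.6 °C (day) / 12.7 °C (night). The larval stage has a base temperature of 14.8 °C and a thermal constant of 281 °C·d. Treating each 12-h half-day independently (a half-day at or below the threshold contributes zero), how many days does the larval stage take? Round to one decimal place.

63.9 days

Day half: max(0, 23.6 − 14.8) × 0.5 = 8.8 × 0.5 = 4.40 DD.
Night half: max(0, 12.7 − 14.8) × 0.5 = 0.0 × 0.5 = 0.00 DD.
Per 24 h: 4.40 DD/day.
Duration = 281 / 4.40 = 63.864 ≈ 63.9 days.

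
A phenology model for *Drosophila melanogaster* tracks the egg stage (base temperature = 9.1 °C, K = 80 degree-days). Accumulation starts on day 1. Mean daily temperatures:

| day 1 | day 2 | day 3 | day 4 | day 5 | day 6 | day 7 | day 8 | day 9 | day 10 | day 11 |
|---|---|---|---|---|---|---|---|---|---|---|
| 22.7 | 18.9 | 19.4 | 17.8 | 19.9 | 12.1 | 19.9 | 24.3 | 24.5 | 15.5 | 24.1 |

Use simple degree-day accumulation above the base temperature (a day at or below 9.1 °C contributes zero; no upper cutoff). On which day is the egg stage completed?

Daily DD above 9.1 °C: 13.6, 9.8, 10.3, 8.7, 10.8, 3.0, 10.8, 15.2, 15.4, 6.4, 15.0.
Cumulative: 13.6, 23.4, 33.7, 42.4, 53.2, 56.2, 67.0, 82.2, 97.6, 104.0, 119.0.
The total first reaches 80 DD on day 8.

day 8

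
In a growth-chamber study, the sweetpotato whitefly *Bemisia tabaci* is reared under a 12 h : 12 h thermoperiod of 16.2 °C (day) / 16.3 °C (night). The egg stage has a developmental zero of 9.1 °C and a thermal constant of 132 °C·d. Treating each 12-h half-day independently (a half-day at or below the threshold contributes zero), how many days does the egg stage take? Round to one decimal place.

18.5 days

Day half: max(0, 16.2 − 9.1) × 0.5 = 7.1 × 0.5 = 3.55 DD.
Night half: max(0, 16.3 − 9.1) × 0.5 = 7.2 × 0.5 = 3.60 DD.
Per 24 h: 7.15 DD/day.
Duration = 132 / 7.15 = 18.462 ≈ 18.5 days.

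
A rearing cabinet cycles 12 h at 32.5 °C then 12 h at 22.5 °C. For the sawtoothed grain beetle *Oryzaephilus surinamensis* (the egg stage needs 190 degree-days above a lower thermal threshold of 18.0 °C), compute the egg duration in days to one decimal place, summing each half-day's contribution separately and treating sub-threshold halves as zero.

Day half: max(0, 32.5 − 18.0) × 0.5 = 14.5 × 0.5 = 7.25 DD.
Night half: max(0, 22.5 − 18.0) × 0.5 = 4.5 × 0.5 = 2.25 DD.
Per 24 h: 9.50 DD/day.
Duration = 190 / 9.50 = 20.000 ≈ 20.0 days.

20.0 days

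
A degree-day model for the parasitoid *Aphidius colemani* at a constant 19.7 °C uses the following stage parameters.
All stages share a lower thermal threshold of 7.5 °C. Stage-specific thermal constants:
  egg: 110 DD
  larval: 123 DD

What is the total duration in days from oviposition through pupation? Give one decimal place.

Daily accumulation at 19.7 °C = 19.7 − 7.5 = 12.2 DD/day.
Total K = 110 + 123 = 233 DD.
Total duration = 233 / 12.2 = 19.098 ≈ 19.1 days.

19.1 days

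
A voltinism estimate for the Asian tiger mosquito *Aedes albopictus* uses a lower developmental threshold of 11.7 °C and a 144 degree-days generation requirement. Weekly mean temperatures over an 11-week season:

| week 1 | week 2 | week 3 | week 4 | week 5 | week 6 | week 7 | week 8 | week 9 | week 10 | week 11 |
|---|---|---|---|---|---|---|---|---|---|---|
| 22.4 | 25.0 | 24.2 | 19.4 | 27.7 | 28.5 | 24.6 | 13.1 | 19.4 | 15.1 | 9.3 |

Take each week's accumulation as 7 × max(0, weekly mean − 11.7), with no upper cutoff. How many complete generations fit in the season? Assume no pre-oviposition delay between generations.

4 generations

Weekly DD (7 × max(0, T̄ − 11.7)): 74.9, 93.1, 87.5, 53.9, 112.0, 117.6, 90.3, 9.8, 53.9, 23.8, 0.0.
Season total = 716.8 DD.
Complete generations = ⌊716.8 / 144⌋ = 4.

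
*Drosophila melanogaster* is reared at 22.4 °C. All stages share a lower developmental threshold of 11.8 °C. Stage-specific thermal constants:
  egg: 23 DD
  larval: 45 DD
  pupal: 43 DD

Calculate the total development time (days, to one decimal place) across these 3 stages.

Daily accumulation at 22.4 °C = 22.4 − 11.8 = 10.6 DD/day.
Total K = 23 + 45 + 43 = 111 DD.
Total duration = 111 / 10.6 = 10.472 ≈ 10.5 days.

10.5 days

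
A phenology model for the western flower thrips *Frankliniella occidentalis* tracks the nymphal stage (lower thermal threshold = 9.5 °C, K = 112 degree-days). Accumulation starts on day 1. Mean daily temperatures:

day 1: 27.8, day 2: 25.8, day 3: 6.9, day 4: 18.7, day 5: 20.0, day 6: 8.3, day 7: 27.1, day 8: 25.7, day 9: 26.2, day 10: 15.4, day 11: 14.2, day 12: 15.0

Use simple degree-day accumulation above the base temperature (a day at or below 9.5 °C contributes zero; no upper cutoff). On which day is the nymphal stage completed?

Daily DD above 9.5 °C: 18.3, 16.3, 0.0, 9.2, 10.5, 0.0, 17.6, 16.2, 16.7, 5.9, 4.7, 5.5.
Cumulative: 18.3, 34.6, 34.6, 43.8, 54.3, 54.3, 71.9, 88.1, 104.8, 110.7, 115.4, 120.9.
The total first reaches 112 DD on day 11.

day 11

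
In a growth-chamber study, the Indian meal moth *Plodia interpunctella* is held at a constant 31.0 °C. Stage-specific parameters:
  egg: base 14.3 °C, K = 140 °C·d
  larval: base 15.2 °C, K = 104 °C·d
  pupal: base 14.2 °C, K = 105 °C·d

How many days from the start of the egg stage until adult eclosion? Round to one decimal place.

21.2 days

egg: 140 / (31.0 − 14.3) = 140 / 16.7 = 8.383 d.
larval: 104 / (31.0 − 15.2) = 104 / 15.8 = 6.582 d.
pupal: 105 / (31.0 − 14.2) = 105 / 16.8 = 6.250 d.
Sum = 21.216 ≈ 21.2 days.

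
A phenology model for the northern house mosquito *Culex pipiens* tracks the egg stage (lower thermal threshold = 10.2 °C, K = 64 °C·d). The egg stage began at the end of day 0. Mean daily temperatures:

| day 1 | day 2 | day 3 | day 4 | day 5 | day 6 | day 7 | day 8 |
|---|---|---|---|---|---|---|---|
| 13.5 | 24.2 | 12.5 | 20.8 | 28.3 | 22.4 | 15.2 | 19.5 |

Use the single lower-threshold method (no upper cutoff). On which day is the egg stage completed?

Daily DD above 10.2 °C: 3.3, 14.0, 2.3, 10.6, 18.1, 12.2, 5.0, 9.3.
Cumulative: 3.3, 17.3, 19.6, 30.2, 48.3, 60.5, 65.5, 74.8.
The total first reaches 64 DD on day 7.

day 7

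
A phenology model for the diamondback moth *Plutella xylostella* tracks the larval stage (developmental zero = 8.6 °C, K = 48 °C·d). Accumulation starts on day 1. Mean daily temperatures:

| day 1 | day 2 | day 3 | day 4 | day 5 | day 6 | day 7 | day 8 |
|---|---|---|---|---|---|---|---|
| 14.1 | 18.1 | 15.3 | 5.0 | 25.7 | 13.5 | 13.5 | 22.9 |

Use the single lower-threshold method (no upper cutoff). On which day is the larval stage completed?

day 7

Daily DD above 8.6 °C: 5.5, 9.5, 6.7, 0.0, 17.1, 4.9, 4.9, 14.3.
Cumulative: 5.5, 15.0, 21.7, 21.7, 38.8, 43.7, 48.6, 62.9.
The total first reaches 48 DD on day 7.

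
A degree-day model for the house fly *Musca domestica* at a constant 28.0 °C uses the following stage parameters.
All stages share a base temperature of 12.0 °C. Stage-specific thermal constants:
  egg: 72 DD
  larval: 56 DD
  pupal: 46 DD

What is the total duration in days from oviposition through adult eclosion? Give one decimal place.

10.9 days

Daily accumulation at 28.0 °C = 28.0 − 12.0 = 16.0 DD/day.
Total K = 72 + 56 + 46 = 174 DD.
Total duration = 174 / 16.0 = 10.875 ≈ 10.9 days.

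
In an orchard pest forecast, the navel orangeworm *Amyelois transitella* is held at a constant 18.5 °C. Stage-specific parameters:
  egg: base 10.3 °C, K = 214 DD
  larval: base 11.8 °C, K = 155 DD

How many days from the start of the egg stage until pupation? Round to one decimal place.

egg: 214 / (18.5 − 10.3) = 214 / 8.2 = 26.098 d.
larval: 155 / (18.5 − 11.8) = 155 / 6.7 = 23.134 d.
Sum = 49.232 ≈ 49.2 days.

49.2 days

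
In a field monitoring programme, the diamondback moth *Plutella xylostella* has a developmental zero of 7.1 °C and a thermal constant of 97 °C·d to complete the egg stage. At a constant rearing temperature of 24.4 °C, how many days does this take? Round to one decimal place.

5.6 days

Daily accumulation = 24.4 − 7.1 = 17.3 DD/day.
Duration = 97 / 17.3 = 5.607 ≈ 5.6 days.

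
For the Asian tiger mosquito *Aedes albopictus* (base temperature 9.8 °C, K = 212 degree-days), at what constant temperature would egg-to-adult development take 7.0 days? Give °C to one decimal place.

Required daily accumulation = 212 / 7.0 = 30.286 DD/day.
T = T_base + 30.286 = 9.8 + 30.286 = 40.086 ≈ 40.1 °C.

40.1 °C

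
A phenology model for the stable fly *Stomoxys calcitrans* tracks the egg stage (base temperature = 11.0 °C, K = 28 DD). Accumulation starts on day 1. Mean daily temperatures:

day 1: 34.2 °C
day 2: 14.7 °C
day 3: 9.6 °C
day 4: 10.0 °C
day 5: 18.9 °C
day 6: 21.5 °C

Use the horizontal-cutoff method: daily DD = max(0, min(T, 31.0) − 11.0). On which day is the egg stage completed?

Daily DD above 11.0 °C (capped at 20.0): 20.0, 3.7, 0.0, 0.0, 7.9, 10.5.
Cumulative: 20.0, 23.7, 23.7, 23.7, 31.6, 42.1.
The total first reaches 28 DD on day 5.

day 5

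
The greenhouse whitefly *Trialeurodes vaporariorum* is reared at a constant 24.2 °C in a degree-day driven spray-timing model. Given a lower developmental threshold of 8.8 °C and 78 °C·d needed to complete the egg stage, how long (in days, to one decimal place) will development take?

Daily accumulation = 24.2 − 8.8 = 15.4 DD/day.
Duration = 78 / 15.4 = 5.065 ≈ 5.1 days.

5.1 days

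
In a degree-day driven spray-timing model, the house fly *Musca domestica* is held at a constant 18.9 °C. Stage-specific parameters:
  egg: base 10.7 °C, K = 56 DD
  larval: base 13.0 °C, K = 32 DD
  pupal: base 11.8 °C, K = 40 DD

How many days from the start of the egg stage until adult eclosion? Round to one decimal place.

17.9 days

egg: 56 / (18.9 − 10.7) = 56 / 8.2 = 6.829 d.
larval: 32 / (18.9 − 13.0) = 32 / 5.9 = 5.424 d.
pupal: 40 / (18.9 − 11.8) = 40 / 7.1 = 5.634 d.
Sum = 17.887 ≈ 17.9 days.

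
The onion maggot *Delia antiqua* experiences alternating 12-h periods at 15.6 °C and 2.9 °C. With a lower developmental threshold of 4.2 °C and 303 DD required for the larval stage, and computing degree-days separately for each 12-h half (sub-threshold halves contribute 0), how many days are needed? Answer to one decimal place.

53.2 days

Day half: max(0, 15.6 − 4.2) × 0.5 = 11.4 × 0.5 = 5.70 DD.
Night half: max(0, 2.9 − 4.2) × 0.5 = 0.0 × 0.5 = 0.00 DD.
Per 24 h: 5.70 DD/day.
Duration = 303 / 5.70 = 53.158 ≈ 53.2 days.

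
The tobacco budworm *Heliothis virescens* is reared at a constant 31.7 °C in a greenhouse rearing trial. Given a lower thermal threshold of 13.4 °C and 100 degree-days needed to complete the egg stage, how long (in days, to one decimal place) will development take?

5.5 days

Daily accumulation = 31.7 − 13.4 = 18.3 DD/day.
Duration = 100 / 18.3 = 5.464 ≈ 5.5 days.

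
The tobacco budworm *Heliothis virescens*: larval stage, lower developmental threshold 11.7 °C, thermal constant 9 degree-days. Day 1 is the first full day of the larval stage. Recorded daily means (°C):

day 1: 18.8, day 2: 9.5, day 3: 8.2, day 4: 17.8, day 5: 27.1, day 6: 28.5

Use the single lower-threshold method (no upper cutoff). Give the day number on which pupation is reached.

day 4

Daily DD above 11.7 °C: 7.1, 0.0, 0.0, 6.1, 15.4, 16.8.
Cumulative: 7.1, 7.1, 7.1, 13.2, 28.6, 45.4.
The total first reaches 9 DD on day 4.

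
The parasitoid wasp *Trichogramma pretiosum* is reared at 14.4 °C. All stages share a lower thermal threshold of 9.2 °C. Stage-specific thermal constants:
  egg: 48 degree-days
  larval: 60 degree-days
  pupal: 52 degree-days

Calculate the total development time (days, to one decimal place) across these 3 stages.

Daily accumulation at 14.4 °C = 14.4 − 9.2 = 5.2 DD/day.
Total K = 48 + 60 + 52 = 160 DD.
Total duration = 160 / 5.2 = 30.769 ≈ 30.8 days.

30.8 days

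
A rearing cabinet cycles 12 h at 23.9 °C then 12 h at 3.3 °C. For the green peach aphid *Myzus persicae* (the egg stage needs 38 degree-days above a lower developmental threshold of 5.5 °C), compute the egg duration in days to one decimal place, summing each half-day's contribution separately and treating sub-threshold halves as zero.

Day half: max(0, 23.9 − 5.5) × 0.5 = 18.4 × 0.5 = 9.20 DD.
Night half: max(0, 3.3 − 5.5) × 0.5 = 0.0 × 0.5 = 0.00 DD.
Per 24 h: 9.20 DD/day.
Duration = 38 / 9.20 = 4.130 ≈ 4.1 days.

4.1 days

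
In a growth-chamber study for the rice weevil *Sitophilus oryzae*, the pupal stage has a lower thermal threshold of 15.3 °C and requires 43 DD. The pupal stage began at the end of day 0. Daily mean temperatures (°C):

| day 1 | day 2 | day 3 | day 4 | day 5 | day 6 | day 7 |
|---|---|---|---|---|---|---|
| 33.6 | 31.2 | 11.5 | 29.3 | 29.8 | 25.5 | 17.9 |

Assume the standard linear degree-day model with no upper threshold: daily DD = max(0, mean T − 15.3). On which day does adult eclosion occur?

Daily DD above 15.3 °C: 18.3, 15.9, 0.0, 14.0, 14.5, 10.2, 2.6.
Cumulative: 18.3, 34.2, 34.2, 48.2, 62.7, 72.9, 75.5.
The total first reaches 43 DD on day 4.

day 4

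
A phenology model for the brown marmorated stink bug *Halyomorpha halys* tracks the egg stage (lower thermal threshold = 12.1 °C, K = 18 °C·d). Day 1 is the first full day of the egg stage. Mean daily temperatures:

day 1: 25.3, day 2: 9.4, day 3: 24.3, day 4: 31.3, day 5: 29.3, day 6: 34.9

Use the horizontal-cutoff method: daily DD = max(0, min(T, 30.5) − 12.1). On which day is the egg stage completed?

day 3

Daily DD above 12.1 °C (capped at 18.4): 13.2, 0.0, 12.2, 18.4, 17.2, 18.4.
Cumulative: 13.2, 13.2, 25.4, 43.8, 61.0, 79.4.
The total first reaches 18 DD on day 3.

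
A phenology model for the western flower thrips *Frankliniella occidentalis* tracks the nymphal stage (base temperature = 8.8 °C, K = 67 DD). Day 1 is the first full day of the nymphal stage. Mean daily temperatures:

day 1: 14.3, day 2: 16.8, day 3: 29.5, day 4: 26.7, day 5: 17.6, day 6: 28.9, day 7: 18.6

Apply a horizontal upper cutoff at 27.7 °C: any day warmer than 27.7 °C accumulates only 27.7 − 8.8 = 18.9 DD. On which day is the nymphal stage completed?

day 6

Daily DD above 8.8 °C (capped at 18.9): 5.5, 8.0, 18.9, 17.9, 8.8, 18.9, 9.8.
Cumulative: 5.5, 13.5, 32.4, 50.3, 59.1, 78.0, 87.8.
The total first reaches 67 DD on day 6.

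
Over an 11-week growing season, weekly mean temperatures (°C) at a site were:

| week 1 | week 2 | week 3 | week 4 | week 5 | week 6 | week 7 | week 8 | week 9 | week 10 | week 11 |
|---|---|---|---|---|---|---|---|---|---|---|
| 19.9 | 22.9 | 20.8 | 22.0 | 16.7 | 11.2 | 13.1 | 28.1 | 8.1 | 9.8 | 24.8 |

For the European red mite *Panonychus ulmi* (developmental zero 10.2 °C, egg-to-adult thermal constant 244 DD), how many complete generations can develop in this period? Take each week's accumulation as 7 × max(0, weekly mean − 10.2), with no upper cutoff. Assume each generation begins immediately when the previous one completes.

Weekly DD (7 × max(0, T̄ − 10.2)): 67.9, 88.9, 74.2, 82.6, 45.5, 7.0, 20.3, 125.3, 0.0, 0.0, 102.2.
Season total = 613.9 DD.
Complete generations = ⌊613.9 / 244⌋ = 2.

2 generations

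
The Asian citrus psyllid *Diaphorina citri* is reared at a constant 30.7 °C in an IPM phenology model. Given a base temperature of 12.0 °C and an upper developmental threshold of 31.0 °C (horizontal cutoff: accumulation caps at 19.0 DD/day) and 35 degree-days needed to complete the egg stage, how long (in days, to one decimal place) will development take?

Daily accumulation = 30.7 − 12.0 = 18.7 DD/day.
Duration = 35 / 18.7 = 1.872 ≈ 1.9 days.

1.9 days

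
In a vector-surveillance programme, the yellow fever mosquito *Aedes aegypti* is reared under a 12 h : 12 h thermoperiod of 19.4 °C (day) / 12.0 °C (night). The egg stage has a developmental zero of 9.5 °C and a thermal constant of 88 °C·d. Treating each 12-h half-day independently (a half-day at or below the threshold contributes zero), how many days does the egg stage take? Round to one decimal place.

Day half: max(0, 19.4 − 9.5) × 0.5 = 9.9 × 0.5 = 4.95 DD.
Night half: max(0, 12.0 − 9.5) × 0.5 = 2.5 × 0.5 = 1.25 DD.
Per 24 h: 6.20 DD/day.
Duration = 88 / 6.20 = 14.194 ≈ 14.2 days.

14.2 days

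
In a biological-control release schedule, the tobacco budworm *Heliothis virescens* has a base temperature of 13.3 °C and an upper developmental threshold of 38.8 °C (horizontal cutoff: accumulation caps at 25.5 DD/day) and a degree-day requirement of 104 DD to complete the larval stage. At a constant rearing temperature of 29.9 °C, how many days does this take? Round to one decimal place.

Daily accumulation = 29.9 − 13.3 = 16.6 DD/day.
Duration = 104 / 16.6 = 6.265 ≈ 6.3 days.

6.3 days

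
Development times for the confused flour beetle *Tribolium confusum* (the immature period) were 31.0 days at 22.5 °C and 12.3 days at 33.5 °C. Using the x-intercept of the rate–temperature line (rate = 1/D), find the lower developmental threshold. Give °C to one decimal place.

15.3 °C

Equal thermal constants: D₁(T₁ − T_b) = D₂(T₂ − T_b).
31.0·(22.5 − T_b) = 12.3·(33.5 − T_b)
T_b = (31.0·22.5 − 12.3·33.5) / (31.0 − 12.3) = 285.45 / 18.7 = 15.265 °C ≈ 15.3 °C.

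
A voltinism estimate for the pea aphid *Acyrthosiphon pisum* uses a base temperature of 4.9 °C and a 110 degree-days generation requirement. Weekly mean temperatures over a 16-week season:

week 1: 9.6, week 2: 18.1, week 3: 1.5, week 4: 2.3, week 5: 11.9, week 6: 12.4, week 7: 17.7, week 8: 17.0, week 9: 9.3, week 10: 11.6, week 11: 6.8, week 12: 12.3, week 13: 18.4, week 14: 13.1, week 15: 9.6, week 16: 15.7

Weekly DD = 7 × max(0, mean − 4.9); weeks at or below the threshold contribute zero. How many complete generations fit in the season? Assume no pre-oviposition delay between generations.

Weekly DD (7 × max(0, T̄ − 4.9)): 32.9, 92.4, 0.0, 0.0, 49.0, 52.5, 89.6, 84.7, 30.8, 46.9, 13.3, 51.8, 94.5, 57.4, 32.9, 75.6.
Season total = 804.3 DD.
Complete generations = ⌊804.3 / 110⌋ = 7.

7 generations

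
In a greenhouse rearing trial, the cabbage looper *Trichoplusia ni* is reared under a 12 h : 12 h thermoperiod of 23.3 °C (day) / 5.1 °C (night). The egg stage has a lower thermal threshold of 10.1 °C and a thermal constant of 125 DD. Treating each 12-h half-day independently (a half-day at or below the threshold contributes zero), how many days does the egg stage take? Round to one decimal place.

18.9 days

Day half: max(0, 23.3 − 10.1) × 0.5 = 13.2 × 0.5 = 6.60 DD.
Night half: max(0, 5.1 − 10.1) × 0.5 = 0.0 × 0.5 = 0.00 DD.
Per 24 h: 6.60 DD/day.
Duration = 125 / 6.60 = 18.939 ≈ 18.9 days.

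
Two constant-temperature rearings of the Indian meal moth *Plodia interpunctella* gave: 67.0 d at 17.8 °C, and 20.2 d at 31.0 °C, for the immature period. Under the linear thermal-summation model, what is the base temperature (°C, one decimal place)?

12.1 °C

Equal thermal constants: D₁(T₁ − T_b) = D₂(T₂ − T_b).
67.0·(17.8 − T_b) = 20.2·(31.0 − T_b)
T_b = (67.0·17.8 − 20.2·31.0) / (67.0 − 20.2) = 566.40 / 46.8 = 12.103 °C ≈ 12.1 °C.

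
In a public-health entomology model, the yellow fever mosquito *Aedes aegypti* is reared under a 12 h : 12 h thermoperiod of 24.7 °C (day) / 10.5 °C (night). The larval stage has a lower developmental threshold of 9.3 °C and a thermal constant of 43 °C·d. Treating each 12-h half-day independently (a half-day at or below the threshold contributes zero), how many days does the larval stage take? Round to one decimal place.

5.2 days

Day half: max(0, 24.7 − 9.3) × 0.5 = 15.4 × 0.5 = 7.70 DD.
Night half: max(0, 10.5 − 9.3) × 0.5 = 1.2 × 0.5 = 0.60 DD.
Per 24 h: 8.30 DD/day.
Duration = 43 / 8.30 = 5.181 ≈ 5.2 days.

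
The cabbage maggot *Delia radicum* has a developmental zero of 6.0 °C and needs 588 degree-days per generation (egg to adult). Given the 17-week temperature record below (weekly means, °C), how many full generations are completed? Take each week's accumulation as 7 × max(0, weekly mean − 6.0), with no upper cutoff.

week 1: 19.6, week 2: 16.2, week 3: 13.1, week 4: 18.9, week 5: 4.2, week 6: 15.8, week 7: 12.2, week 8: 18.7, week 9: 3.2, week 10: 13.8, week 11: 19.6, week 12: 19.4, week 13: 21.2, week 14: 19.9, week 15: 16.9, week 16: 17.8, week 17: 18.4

Weekly DD (7 × max(0, T̄ − 6.0)): 95.2, 71.4, 49.7, 90.3, 0.0, 68.6, 43.4, 88.9, 0.0, 54.6, 95.2, 93.8, 106.4, 97.3, 76.3, 82.6, 86.8.
Season total = 1200.5 DD.
Complete generations = ⌊1200.5 / 588⌋ = 2.

2 generations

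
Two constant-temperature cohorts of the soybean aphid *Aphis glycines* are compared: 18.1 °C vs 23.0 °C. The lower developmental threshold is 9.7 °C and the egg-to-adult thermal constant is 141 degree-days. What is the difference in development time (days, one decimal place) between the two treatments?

6.2 days

At 18.1 °C: 141 / (18.1 − 9.7) = 141 / 8.4 = 16.786 d.
At 23.0 °C: 141 / (23.0 − 9.7) = 141 / 13.3 = 10.602 d.
Difference = |16.786 − 10.602| = 6.184 ≈ 6.2 days.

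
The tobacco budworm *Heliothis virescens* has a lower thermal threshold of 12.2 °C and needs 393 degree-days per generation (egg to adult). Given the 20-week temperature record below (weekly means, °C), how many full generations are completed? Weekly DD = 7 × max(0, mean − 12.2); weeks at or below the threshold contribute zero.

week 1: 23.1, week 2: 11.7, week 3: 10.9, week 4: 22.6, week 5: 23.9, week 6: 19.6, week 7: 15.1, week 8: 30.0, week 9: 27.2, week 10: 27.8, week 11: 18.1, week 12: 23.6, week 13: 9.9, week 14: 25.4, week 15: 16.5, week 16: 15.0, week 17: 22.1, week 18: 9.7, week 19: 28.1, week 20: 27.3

3 generations

Weekly DD (7 × max(0, T̄ − 12.2)): 76.3, 0.0, 0.0, 72.8, 81.9, 51.8, 20.3, 124.6, 105.0, 109.2, 41.3, 79.8, 0.0, 92.4, 30.1, 19.6, 69.3, 0.0, 111.3, 105.7.
Season total = 1191.4 DD.
Complete generations = ⌊1191.4 / 393⌋ = 3.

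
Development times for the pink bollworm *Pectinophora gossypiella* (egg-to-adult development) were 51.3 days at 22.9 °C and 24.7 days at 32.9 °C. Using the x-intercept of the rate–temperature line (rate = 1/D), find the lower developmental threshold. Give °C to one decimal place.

Linear rate model ⇒ the product D·(T − T_b) is constant across temperatures.
51.3·(22.9 − T_b) = 24.7·(32.9 − T_b)
T_b = (51.3·22.9 − 24.7·32.9) / (51.3 − 24.7) = 362.14 / 26.6 = 13.614 °C ≈ 13.6 °C.

13.6 °C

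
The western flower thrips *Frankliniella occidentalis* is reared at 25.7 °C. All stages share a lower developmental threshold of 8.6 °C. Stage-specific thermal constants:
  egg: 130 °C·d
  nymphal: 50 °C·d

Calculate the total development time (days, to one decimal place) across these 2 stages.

Daily accumulation at 25.7 °C = 25.7 − 8.6 = 17.1 DD/day.
Total K = 130 + 50 = 180 DD.
Total duration = 180 / 17.1 = 10.526 ≈ 10.5 days.

10.5 days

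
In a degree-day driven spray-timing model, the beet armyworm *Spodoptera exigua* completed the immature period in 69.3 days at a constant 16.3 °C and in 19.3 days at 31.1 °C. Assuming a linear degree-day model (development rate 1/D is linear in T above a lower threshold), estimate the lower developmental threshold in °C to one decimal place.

Equal thermal constants: D₁(T₁ − T_b) = D₂(T₂ − T_b).
69.3·(16.3 − T_b) = 19.3·(31.1 − T_b)
T_b = (69.3·16.3 − 19.3·31.1) / (69.3 − 19.3) = 529.36 / 50.0 = 10.587 °C ≈ 10.6 °C.

10.6 °C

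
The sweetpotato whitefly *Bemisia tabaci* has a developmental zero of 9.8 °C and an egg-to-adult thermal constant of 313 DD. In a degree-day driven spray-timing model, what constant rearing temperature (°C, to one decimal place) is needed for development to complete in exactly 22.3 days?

23.8 °C

Required daily accumulation = 313 / 22.3 = 14.036 DD/day.
T = T_base + 14.036 = 9.8 + 14.036 = 23.836 ≈ 23.8 °C.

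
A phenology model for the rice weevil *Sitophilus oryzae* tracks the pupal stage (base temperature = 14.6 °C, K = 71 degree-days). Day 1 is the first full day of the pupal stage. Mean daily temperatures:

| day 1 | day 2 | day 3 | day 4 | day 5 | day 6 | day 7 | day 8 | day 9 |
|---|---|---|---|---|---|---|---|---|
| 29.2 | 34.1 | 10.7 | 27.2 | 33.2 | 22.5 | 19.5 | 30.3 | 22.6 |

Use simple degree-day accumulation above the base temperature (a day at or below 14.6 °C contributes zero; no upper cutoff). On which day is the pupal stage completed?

day 6

Daily DD above 14.6 °C: 14.6, 19.5, 0.0, 12.6, 18.6, 7.9, 4.9, 15.7, 8.0.
Cumulative: 14.6, 34.1, 34.1, 46.7, 65.3, 73.2, 78.1, 93.8, 101.8.
The total first reaches 71 DD on day 6.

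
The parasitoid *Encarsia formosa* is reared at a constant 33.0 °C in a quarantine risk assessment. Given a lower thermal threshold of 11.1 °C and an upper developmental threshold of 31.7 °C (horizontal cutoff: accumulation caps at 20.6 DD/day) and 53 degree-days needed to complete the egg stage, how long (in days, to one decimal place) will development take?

Temperature 33.0 °C exceeds the upper threshold, so daily accumulation caps at 31.7 − 11.1 = 20.6 DD/day.
Duration = 53 / 20.6 = 2.573 ≈ 2.6 days.

2.6 days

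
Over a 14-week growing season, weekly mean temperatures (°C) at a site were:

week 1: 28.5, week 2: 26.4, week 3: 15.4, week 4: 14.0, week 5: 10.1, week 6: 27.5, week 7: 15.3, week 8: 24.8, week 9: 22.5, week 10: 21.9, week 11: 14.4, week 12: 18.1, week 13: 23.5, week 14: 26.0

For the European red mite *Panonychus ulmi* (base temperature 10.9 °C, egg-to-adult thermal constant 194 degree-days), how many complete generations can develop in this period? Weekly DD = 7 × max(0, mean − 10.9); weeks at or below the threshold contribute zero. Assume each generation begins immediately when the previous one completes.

Weekly DD (7 × max(0, T̄ − 10.9)): 123.2, 108.5, 31.5, 21.7, 0.0, 116.2, 30.8, 97.3, 81.2, 77.0, 24.5, 50.4, 88.2, 105.7.
Season total = 956.2 DD.
Complete generations = ⌊956.2 / 194⌋ = 4.

4 generations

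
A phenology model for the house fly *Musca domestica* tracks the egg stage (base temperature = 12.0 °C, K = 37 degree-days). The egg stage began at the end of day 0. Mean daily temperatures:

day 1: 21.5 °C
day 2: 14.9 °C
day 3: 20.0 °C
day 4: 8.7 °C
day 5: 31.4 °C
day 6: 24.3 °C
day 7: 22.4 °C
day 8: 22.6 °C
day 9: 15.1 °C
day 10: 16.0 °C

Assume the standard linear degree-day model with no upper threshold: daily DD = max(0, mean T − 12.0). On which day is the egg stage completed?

day 5

Daily DD above 12.0 °C: 9.5, 2.9, 8.0, 0.0, 19.4, 12.3, 10.4, 10.6, 3.1, 4.0.
Cumulative: 9.5, 12.4, 20.4, 20.4, 39.8, 52.1, 62.5, 73.1, 76.2, 80.2.
The total first reaches 37 DD on day 5.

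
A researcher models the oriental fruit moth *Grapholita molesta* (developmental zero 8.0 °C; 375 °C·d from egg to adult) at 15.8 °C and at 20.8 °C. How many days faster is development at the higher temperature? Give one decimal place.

18.8 days

At 15.8 °C: 375 / (15.8 − 8.0) = 375 / 7.8 = 48.077 d.
At 20.8 °C: 375 / (20.8 − 8.0) = 375 / 12.8 = 29.297 d.
Difference = |48.077 − 29.297| = 18.780 ≈ 18.8 days.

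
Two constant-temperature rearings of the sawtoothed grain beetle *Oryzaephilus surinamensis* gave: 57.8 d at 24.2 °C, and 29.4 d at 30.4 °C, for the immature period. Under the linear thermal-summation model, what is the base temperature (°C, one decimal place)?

17.8 °C

Linear rate model ⇒ the product D·(T − T_b) is constant across temperatures.
57.8·(24.2 − T_b) = 29.4·(30.4 − T_b)
T_b = (57.8·24.2 − 29.4·30.4) / (57.8 − 29.4) = 505.00 / 28.4 = 17.782 °C ≈ 17.8 °C.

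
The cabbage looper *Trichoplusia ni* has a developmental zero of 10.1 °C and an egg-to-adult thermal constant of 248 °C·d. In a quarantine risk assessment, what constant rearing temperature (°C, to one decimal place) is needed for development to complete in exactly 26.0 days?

19.6 °C

Required daily accumulation = 248 / 26.0 = 9.538 DD/day.
T = T_base + 9.538 = 10.1 + 9.538 = 19.638 ≈ 19.6 °C.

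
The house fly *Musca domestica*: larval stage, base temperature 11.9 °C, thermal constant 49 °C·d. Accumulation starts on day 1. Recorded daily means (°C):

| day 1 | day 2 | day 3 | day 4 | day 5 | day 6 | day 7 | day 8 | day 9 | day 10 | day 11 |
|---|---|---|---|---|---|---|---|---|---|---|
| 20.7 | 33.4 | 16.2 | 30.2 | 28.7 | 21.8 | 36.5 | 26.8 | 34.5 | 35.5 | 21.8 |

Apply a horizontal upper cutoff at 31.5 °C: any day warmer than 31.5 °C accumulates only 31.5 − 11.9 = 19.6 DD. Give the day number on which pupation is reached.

day 4

Daily DD above 11.9 °C (capped at 19.6): 8.8, 19.6, 4.3, 18.3, 16.8, 9.9, 19.6, 14.9, 19.6, 19.6, 9.9.
Cumulative: 8.8, 28.4, 32.7, 51.0, 67.8, 77.7, 97.3, 112.2, 131.8, 151.4, 161.3.
The total first reaches 49 DD on day 4.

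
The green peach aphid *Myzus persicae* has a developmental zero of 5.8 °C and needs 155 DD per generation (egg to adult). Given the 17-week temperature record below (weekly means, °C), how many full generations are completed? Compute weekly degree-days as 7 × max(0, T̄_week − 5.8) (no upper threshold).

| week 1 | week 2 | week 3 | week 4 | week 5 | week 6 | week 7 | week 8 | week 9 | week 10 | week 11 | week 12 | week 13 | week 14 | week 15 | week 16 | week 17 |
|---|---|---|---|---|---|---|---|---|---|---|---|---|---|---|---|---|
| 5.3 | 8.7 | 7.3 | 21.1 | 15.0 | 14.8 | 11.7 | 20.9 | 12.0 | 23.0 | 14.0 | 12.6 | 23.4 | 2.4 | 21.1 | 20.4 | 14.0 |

Weekly DD (7 × max(0, T̄ − 5.8)): 0.0, 20.3, 10.5, 107.1, 64.4, 63.0, 41.3, 105.7, 43.4, 120.4, 57.4, 47.6, 123.2, 0.0, 107.1, 102.2, 57.4.
Season total = 1071.0 DD.
Complete generations = ⌊1071.0 / 155⌋ = 6.

6 generations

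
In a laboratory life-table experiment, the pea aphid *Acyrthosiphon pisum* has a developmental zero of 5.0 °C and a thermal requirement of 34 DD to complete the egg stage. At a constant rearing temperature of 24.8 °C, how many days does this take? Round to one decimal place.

Daily accumulation = 24.8 − 5.0 = 19.8 DD/day.
Duration = 34 / 19.8 = 1.717 ≈ 1.7 days.

1.7 days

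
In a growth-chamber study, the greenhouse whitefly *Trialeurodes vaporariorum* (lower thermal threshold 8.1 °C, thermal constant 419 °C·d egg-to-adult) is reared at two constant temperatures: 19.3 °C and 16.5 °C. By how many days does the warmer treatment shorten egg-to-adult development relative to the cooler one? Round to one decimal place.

12.5 days

At 19.3 °C: 419 / (19.3 − 8.1) = 419 / 11.2 = 37.411 d.
At 16.5 °C: 419 / (16.5 − 8.1) = 419 / 8.4 = 49.881 d.
Difference = |37.411 − 49.881| = 12.470 ≈ 12.5 days.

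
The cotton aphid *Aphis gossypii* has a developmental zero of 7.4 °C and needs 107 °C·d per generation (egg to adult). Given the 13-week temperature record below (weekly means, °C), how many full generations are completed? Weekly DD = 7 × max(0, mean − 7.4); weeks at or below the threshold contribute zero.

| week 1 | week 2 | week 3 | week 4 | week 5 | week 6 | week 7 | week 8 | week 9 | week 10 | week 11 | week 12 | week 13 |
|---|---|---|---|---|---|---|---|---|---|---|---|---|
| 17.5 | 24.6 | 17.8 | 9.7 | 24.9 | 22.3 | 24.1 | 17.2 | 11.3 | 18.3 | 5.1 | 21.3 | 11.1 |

8 generations

Weekly DD (7 × max(0, T̄ − 7.4)): 70.7, 120.4, 72.8, 16.1, 122.5, 104.3, 116.9, 68.6, 27.3, 76.3, 0.0, 97.3, 25.9.
Season total = 919.1 DD.
Complete generations = ⌊919.1 / 107⌋ = 8.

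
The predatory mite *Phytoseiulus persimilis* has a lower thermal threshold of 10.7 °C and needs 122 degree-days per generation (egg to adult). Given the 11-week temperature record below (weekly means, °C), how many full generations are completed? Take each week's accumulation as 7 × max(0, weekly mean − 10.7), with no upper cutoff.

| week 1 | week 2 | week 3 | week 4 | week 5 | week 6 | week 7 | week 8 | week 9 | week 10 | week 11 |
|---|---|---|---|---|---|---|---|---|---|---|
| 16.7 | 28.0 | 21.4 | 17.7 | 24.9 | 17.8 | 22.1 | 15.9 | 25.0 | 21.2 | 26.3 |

6 generations

Weekly DD (7 × max(0, T̄ − 10.7)): 42.0, 121.1, 74.9, 49.0, 99.4, 49.7, 79.8, 36.4, 100.1, 73.5, 109.2.
Season total = 835.1 DD.
Complete generations = ⌊835.1 / 122⌋ = 6.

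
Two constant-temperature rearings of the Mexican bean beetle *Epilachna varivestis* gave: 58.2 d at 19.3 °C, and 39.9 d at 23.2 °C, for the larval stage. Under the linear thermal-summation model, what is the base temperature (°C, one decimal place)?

10.8 °C

Under the model K = D·(T − T_b), so D₁·(T₁ − T_b) = D₂·(T₂ − T_b).
58.2·(19.3 − T_b) = 39.9·(23.2 − T_b)
T_b = (58.2·19.3 − 39.9·23.2) / (58.2 − 39.9) = 197.58 / 18.3 = 10.797 °C ≈ 10.8 °C.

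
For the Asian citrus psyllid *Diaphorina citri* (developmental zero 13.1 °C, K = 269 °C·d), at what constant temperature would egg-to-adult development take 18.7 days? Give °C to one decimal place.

Required daily accumulation = 269 / 18.7 = 14.385 DD/day.
T = T_base + 14.385 = 13.1 + 14.385 = 27.485 ≈ 27.5 °C.

27.5 °C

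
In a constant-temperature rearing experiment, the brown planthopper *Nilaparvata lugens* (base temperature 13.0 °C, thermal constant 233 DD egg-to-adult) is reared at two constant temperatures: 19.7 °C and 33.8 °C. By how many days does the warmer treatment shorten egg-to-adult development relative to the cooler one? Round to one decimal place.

At 19.7 °C: 233 / (19.7 − 13.0) = 233 / 6.7 = 34.776 d.
At 33.8 °C: 233 / (33.8 − 13.0) = 233 / 20.8 = 11.202 d.
Difference = |34.776 − 11.202| = 23.574 ≈ 23.6 days.

23.6 days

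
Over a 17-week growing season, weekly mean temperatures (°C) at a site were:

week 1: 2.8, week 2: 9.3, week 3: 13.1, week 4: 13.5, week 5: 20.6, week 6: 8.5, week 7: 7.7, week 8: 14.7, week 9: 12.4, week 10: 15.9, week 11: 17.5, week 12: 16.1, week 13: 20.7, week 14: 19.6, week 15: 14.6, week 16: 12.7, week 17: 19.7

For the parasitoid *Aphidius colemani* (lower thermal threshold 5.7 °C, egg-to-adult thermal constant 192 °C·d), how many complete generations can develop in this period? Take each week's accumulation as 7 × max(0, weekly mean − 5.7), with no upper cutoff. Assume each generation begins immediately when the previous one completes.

Weekly DD (7 × max(0, T̄ − 5.7)): 0.0, 25.2, 51.8, 54.6, 104.3, 19.6, 14.0, 63.0, 46.9, 71.4, 82.6, 72.8, 105.0, 97.3, 62.3, 49.0, 98.0.
Season total = 1017.8 DD.
Complete generations = ⌊1017.8 / 192⌋ = 5.

5 generations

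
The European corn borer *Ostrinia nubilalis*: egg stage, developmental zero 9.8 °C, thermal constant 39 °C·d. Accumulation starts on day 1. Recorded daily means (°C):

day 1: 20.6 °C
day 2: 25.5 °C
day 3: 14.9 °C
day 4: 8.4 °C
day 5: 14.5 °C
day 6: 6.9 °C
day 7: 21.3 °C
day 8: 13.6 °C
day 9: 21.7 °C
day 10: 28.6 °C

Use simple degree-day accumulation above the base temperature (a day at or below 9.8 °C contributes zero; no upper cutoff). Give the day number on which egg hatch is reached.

day 7

Daily DD above 9.8 °C: 10.8, 15.7, 5.1, 0.0, 4.7, 0.0, 11.5, 3.8, 11.9, 18.8.
Cumulative: 10.8, 26.5, 31.6, 31.6, 36.3, 36.3, 47.8, 51.6, 63.5, 82.3.
The total first reaches 39 DD on day 7.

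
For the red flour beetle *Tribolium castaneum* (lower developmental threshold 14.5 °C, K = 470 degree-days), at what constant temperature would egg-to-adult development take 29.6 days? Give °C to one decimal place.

30.4 °C

Required daily accumulation = 470 / 29.6 = 15.878 DD/day.
T = T_base + 15.878 = 14.5 + 15.878 = 30.378 ≈ 30.4 °C.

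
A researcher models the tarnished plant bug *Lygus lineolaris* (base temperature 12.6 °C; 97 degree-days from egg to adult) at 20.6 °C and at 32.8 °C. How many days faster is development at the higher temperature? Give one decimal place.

7.3 days

At 20.6 °C: 97 / (20.6 − 12.6) = 97 / 8.0 = 12.125 d.
At 32.8 °C: 97 / (32.8 − 12.6) = 97 / 20.2 = 4.802 d.
Difference = |12.125 − 4.802| = 7.323 ≈ 7.3 days.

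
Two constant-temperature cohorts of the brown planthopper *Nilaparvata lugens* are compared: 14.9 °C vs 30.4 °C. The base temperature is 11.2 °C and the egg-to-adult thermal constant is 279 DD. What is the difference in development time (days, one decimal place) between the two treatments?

At 14.9 °C: 279 / (14.9 − 11.2) = 279 / 3.7 = 75.405 d.
At 30.4 °C: 279 / (30.4 − 11.2) = 279 / 19.2 = 14.531 d.
Difference = |75.405 − 14.531| = 60.874 ≈ 60.9 days.

60.9 days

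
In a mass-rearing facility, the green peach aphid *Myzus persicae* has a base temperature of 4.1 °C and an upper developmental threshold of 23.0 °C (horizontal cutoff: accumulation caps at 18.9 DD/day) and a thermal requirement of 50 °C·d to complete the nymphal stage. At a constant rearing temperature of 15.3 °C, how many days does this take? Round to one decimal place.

4.5 days

Daily accumulation = 15.3 − 4.1 = 11.2 DD/day.
Duration = 50 / 11.2 = 4.464 ≈ 4.5 days.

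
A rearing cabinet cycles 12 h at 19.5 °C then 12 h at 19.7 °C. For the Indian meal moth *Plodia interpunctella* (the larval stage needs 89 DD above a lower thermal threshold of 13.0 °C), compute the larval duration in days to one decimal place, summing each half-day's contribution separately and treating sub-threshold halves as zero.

13.5 days

Day half: max(0, 19.5 − 13.0) × 0.5 = 6.5 × 0.5 = 3.25 DD.
Night half: max(0, 19.7 − 13.0) × 0.5 = 6.7 × 0.5 = 3.35 DD.
Per 24 h: 6.60 DD/day.
Duration = 89 / 6.60 = 13.485 ≈ 13.5 days.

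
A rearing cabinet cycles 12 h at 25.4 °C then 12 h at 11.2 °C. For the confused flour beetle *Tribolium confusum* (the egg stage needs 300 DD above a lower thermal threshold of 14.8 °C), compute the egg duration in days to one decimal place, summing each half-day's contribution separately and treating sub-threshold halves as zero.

56.6 days

Day half: max(0, 25.4 − 14.8) × 0.5 = 10.6 × 0.5 = 5.30 DD.
Night half: max(0, 11.2 − 14.8) × 0.5 = 0.0 × 0.5 = 0.00 DD.
Per 24 h: 5.30 DD/day.
Duration = 300 / 5.30 = 56.604 ≈ 56.6 days.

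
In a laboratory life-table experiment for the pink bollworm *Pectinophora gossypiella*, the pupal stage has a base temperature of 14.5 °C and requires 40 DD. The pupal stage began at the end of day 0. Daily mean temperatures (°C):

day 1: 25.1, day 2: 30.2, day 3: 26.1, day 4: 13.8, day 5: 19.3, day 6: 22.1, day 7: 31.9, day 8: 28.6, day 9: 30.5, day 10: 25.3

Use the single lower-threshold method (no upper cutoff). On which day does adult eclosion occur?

Daily DD above 14.5 °C: 10.6, 15.7, 11.6, 0.0, 4.8, 7.6, 17.4, 14.1, 16.0, 10.8.
Cumulative: 10.6, 26.3, 37.9, 37.9, 42.7, 50.3, 67.7, 81.8, 97.8, 108.6.
The total first reaches 40 DD on day 5.

day 5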